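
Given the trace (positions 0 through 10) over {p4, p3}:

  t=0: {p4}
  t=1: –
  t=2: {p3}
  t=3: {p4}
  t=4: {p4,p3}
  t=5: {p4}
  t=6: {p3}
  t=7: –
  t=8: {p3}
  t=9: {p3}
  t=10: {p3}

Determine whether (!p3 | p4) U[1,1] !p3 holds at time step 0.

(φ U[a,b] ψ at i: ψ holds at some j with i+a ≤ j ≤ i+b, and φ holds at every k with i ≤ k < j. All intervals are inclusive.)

Holds

Need some j in [1,1] with !p3, and (!p3 | p4) at every k in [0,j-1].
  j=1: !p3 holds; (!p3 | p4) holds at every k in [0,0] → satisfied.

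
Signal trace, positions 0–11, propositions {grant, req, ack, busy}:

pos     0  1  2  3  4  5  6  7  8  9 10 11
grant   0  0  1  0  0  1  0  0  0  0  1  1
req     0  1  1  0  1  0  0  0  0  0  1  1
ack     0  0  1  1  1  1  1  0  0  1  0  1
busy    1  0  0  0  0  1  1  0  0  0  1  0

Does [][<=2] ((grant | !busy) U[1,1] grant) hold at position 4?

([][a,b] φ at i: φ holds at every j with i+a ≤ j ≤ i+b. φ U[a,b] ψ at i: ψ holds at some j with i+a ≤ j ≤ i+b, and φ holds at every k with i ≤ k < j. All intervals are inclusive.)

Does not hold

Check ((grant | !busy) U[1,1] grant) at every j in [4,6]:
  j=4: holds
  j=5: fails
  j=6: fails
Fails at j=5 → formula fails.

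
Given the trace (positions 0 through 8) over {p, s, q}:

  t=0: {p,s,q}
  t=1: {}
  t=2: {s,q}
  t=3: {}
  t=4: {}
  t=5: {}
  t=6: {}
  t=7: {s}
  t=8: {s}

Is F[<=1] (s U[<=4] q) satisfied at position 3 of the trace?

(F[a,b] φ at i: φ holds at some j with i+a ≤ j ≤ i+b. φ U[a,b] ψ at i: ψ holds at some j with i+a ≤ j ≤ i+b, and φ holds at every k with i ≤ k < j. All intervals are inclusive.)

Check (s U[<=4] q) at each j in [3,4]:
  j=3: fails
  j=4: fails
No position in the window satisfies it → formula fails.

No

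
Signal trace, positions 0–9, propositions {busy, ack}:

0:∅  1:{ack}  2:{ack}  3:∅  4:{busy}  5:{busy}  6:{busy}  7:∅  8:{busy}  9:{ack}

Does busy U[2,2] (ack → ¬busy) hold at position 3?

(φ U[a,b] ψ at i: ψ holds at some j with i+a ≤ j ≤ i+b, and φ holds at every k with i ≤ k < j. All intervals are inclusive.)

Does not hold

Need some j in [5,5] with (ack → ¬busy), and busy at every k in [3,j-1].
  j=5: (ack → ¬busy) holds, but busy fails at k=3 → not this j.
No j in the window works → until fails.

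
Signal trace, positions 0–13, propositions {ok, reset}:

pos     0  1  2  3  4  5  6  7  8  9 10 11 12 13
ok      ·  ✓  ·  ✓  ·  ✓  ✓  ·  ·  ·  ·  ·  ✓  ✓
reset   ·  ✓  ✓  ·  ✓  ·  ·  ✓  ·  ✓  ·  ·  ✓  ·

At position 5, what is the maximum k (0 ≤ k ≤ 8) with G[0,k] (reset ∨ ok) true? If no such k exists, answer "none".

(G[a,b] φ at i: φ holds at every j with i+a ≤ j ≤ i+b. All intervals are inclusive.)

2

(reset ∨ ok) must hold from j=5 onward; find where it first fails.
  j=5: holds
  j=6: holds
  j=7: holds
  j=8: fails
Holds on [5,7], so largest k = 2.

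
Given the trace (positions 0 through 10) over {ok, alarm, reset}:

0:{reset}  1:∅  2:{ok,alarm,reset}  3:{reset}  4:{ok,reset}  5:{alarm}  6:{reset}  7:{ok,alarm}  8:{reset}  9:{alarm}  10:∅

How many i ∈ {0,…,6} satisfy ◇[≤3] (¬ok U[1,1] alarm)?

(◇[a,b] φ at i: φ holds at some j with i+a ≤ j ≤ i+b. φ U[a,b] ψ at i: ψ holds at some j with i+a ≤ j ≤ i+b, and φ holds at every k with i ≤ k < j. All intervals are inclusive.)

Evaluate at each i in [0,6]:
  i=0: ✓ (witness j=1)
  i=1: ✓ (witness j=1)
  i=2: ✗ (none in [2,5])
  i=3: ✓ (witness j=6)
  i=4: ✓ (witness j=6)
  i=5: ✓ (witness j=6)
  i=6: ✓ (witness j=6)
Positions where it holds: {0, 1, 3, 4, 5, 6} → 6.

6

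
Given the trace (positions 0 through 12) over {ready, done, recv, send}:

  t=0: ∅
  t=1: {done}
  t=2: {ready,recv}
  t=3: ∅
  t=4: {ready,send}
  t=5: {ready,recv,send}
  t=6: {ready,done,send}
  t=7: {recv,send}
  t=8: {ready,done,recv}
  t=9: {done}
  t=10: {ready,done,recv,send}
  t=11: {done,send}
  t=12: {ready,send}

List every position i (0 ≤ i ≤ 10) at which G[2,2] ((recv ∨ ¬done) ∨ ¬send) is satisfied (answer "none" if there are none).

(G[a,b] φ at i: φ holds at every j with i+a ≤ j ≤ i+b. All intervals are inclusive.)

Evaluate at each i in [0,10]:
  i=0: ✓ (all of [2,2])
  i=1: ✓ (all of [3,3])
  i=2: ✓ (all of [4,4])
  i=3: ✓ (all of [5,5])
  i=4: ✗ (fails at j=6)
  i=5: ✓ (all of [7,7])
  i=6: ✓ (all of [8,8])
  i=7: ✓ (all of [9,9])
  i=8: ✓ (all of [10,10])
  i=9: ✗ (fails at j=11)
  i=10: ✓ (all of [12,12])

0, 1, 2, 3, 5, 6, 7, 8, 10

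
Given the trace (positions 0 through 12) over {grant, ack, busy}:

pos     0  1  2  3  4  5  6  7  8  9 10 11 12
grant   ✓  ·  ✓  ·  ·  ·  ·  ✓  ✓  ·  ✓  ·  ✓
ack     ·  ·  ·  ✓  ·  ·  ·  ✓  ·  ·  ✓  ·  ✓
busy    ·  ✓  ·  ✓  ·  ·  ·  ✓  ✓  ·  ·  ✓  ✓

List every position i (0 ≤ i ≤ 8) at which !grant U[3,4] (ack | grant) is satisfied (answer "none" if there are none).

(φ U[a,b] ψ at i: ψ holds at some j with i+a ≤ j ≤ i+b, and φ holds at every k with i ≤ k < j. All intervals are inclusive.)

Evaluate at each i in [0,8]:
  i=0: ✗ (lhs fails at k=0 before rhs at j=3)
  i=1: ✗ (no rhs in [4,5])
  i=2: ✗ (no rhs in [5,6])
  i=3: ✓ (rhs at j=7; lhs holds on [3,6])
  i=4: ✓ (rhs at j=7; lhs holds on [4,6])
  i=5: ✗ (lhs fails at k=7 before rhs at j=8)
  i=6: ✗ (lhs fails at k=7 before rhs at j=10)
  i=7: ✗ (lhs fails at k=7 before rhs at j=10)
  i=8: ✗ (lhs fails at k=8 before rhs at j=12)

3, 4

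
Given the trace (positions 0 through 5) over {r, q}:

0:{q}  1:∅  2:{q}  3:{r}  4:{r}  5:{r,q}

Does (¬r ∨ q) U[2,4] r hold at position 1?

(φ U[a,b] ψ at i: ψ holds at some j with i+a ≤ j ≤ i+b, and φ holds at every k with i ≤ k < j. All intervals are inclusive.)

True

Need some j in [3,5] with r, and (¬r ∨ q) at every k in [1,j-1].
  j=3: r holds; (¬r ∨ q) holds at every k in [1,2] → satisfied.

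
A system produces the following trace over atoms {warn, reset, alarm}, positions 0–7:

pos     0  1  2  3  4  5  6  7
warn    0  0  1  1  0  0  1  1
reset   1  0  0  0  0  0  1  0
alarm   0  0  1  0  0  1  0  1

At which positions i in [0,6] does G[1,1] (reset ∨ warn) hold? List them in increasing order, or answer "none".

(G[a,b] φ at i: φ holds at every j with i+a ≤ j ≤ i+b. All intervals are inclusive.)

Evaluate at each i in [0,6]:
  i=0: ✗ (fails at j=1)
  i=1: ✓ (all of [2,2])
  i=2: ✓ (all of [3,3])
  i=3: ✗ (fails at j=4)
  i=4: ✗ (fails at j=5)
  i=5: ✓ (all of [6,6])
  i=6: ✓ (all of [7,7])

1, 2, 5, 6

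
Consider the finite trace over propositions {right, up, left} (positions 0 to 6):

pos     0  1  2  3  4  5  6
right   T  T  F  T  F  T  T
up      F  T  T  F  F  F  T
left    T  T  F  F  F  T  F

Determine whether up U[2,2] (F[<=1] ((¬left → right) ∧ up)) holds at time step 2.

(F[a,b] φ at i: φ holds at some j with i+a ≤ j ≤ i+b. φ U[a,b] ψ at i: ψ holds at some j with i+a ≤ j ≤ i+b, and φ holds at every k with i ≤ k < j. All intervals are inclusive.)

Need some j in [4,4] with F[<=1] ((¬left → right) ∧ up), and up at every k in [2,j-1].
  j=4: F[<=1] ((¬left → right) ∧ up) — fails (none in [4,5]).
No j in the window works → until fails.

False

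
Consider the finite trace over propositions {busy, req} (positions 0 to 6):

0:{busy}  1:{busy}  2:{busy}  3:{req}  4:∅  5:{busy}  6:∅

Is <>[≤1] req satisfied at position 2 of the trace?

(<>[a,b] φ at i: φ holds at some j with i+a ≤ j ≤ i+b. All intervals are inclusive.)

Check req at each j in [2,3]:
  j=2: false
  j=3: true
Found at j=3 → formula holds.

Yes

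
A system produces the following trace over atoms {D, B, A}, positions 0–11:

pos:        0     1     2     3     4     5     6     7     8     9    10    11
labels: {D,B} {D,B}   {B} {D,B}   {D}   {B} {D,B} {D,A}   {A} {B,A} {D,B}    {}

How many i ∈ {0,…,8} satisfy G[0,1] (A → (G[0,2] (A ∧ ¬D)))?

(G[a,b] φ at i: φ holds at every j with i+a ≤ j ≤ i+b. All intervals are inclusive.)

6

Evaluate at each i in [0,8]:
  i=0: ✓ (all of [0,1])
  i=1: ✓ (all of [1,2])
  i=2: ✓ (all of [2,3])
  i=3: ✓ (all of [3,4])
  i=4: ✓ (all of [4,5])
  i=5: ✓ (all of [5,6])
  i=6: ✗ (fails at j=7)
  i=7: ✗ (fails at j=7)
  i=8: ✗ (fails at j=8)
Positions where it holds: {0, 1, 2, 3, 4, 5} → 6.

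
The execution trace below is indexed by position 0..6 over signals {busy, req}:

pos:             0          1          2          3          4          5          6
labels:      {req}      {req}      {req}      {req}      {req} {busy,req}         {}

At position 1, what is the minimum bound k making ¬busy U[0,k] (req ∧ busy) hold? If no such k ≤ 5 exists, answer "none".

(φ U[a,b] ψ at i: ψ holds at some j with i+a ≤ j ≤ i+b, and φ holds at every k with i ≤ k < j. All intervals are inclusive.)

Need earliest j ≥ 1 with (req ∧ busy), and ¬busy at every k in [1,j-1].
  j=1: rhs fails.
  j=2: rhs fails.
  j=3: rhs fails.
  j=4: rhs fails.
  j=5: rhs holds; lhs holds on [1,4]. k = 4.

4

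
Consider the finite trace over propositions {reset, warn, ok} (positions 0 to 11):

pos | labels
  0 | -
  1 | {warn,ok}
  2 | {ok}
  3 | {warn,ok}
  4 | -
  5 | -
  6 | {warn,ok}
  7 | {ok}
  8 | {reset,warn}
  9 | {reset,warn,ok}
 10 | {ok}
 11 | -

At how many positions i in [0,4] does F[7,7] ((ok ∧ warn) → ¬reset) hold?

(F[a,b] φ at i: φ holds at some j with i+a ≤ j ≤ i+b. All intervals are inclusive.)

4

Evaluate at each i in [0,4]:
  i=0: ✓ (witness j=7)
  i=1: ✓ (witness j=8)
  i=2: ✗ (none in [9,9])
  i=3: ✓ (witness j=10)
  i=4: ✓ (witness j=11)
Positions where it holds: {0, 1, 3, 4} → 4.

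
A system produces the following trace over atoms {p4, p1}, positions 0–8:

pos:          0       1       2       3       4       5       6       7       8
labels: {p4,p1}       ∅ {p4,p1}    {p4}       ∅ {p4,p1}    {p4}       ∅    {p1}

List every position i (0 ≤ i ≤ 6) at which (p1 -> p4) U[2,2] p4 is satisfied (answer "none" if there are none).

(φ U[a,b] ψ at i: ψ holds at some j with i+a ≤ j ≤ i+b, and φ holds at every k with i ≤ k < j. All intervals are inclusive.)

Evaluate at each i in [0,6]:
  i=0: ✓ (rhs at j=2; lhs holds on [0,1])
  i=1: ✓ (rhs at j=3; lhs holds on [1,2])
  i=2: ✗ (no rhs in [4,4])
  i=3: ✓ (rhs at j=5; lhs holds on [3,4])
  i=4: ✓ (rhs at j=6; lhs holds on [4,5])
  i=5: ✗ (no rhs in [7,7])
  i=6: ✗ (no rhs in [8,8])

0, 1, 3, 4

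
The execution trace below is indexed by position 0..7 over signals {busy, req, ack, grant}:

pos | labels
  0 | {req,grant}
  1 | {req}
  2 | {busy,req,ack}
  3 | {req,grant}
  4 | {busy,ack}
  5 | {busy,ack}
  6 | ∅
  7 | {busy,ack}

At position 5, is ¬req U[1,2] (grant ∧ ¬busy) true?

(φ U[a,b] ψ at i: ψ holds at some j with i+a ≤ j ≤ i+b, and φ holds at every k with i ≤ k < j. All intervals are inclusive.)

False

Need some j in [6,7] with (grant ∧ ¬busy), and ¬req at every k in [5,j-1].
  j=6: (grant ∧ ¬busy) false.
  j=7: (grant ∧ ¬busy) false.
No j in the window works → until fails.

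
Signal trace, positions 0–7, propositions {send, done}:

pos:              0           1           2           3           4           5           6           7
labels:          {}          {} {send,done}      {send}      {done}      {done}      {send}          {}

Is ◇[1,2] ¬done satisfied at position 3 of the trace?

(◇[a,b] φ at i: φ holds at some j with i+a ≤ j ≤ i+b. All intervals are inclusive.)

Does not hold

Check ¬done at each j in [4,5]:
  j=4: false
  j=5: false
No position in the window satisfies it → formula fails.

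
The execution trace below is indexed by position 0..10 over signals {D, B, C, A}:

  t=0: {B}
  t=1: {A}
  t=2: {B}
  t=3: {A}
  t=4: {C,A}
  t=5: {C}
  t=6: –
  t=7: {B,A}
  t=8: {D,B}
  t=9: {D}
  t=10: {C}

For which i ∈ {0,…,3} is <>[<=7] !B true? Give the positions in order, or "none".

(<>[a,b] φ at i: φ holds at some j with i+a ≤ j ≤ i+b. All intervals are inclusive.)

0, 1, 2, 3

Evaluate at each i in [0,3]:
  i=0: ✓ (witness j=1)
  i=1: ✓ (witness j=1)
  i=2: ✓ (witness j=3)
  i=3: ✓ (witness j=3)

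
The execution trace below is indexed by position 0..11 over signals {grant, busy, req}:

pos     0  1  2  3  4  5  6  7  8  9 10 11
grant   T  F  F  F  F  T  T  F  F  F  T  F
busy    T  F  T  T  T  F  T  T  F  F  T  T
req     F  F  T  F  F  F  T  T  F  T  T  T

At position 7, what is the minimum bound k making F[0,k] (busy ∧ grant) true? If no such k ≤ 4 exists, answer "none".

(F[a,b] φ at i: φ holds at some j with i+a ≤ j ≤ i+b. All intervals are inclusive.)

3

Scan j = 7,8,… for (busy ∧ grant):
  j=7: fails
  j=8: fails
  j=9: fails
  j=10: holds
First hit at j=10, so smallest k = 10-7 = 3.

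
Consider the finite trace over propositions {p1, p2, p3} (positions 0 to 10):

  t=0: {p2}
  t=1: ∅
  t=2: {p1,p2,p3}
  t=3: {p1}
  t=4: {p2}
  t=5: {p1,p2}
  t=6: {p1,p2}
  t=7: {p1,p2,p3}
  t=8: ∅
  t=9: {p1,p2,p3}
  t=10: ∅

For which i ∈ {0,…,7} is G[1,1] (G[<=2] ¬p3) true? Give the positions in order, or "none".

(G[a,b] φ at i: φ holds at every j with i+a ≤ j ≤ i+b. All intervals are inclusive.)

Evaluate at each i in [0,7]:
  i=0: ✗ (fails at j=1)
  i=1: ✗ (fails at j=2)
  i=2: ✓ (all of [3,3])
  i=3: ✓ (all of [4,4])
  i=4: ✗ (fails at j=5)
  i=5: ✗ (fails at j=6)
  i=6: ✗ (fails at j=7)
  i=7: ✗ (fails at j=8)

2, 3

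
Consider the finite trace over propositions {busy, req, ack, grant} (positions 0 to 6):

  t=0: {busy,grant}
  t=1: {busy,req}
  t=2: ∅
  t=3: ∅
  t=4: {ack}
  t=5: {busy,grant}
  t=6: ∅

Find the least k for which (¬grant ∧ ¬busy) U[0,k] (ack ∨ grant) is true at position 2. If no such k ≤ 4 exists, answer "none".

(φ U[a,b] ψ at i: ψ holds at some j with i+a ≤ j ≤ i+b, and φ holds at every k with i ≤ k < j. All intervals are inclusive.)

2

Need earliest j ≥ 2 with (ack ∨ grant), and (¬grant ∧ ¬busy) at every k in [2,j-1].
  j=2: rhs fails.
  j=3: rhs fails.
  j=4: rhs holds; lhs holds on [2,3]. k = 2.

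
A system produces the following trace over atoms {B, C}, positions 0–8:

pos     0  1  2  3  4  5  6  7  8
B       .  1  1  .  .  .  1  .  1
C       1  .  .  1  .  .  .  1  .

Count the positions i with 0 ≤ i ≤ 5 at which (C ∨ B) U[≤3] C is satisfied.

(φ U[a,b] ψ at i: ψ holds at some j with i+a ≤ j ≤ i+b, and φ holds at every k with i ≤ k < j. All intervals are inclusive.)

Evaluate at each i in [0,5]:
  i=0: ✓ (rhs at j=0)
  i=1: ✓ (rhs at j=3; lhs holds on [1,2])
  i=2: ✓ (rhs at j=3; lhs holds on [2,2])
  i=3: ✓ (rhs at j=3)
  i=4: ✗ (lhs fails at k=4 before rhs at j=7)
  i=5: ✗ (lhs fails at k=5 before rhs at j=7)
Positions where it holds: {0, 1, 2, 3} → 4.

4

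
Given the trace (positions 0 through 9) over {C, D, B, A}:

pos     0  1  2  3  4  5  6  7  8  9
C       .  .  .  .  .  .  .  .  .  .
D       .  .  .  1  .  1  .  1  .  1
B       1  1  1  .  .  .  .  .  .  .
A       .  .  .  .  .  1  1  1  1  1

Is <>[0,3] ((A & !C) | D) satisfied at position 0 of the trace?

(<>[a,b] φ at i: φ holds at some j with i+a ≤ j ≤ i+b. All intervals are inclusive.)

True

Check ((A & !C) | D) at each j in [0,3]:
  j=0: false
  j=1: false
  j=2: false
  j=3: true
Found at j=3 → formula holds.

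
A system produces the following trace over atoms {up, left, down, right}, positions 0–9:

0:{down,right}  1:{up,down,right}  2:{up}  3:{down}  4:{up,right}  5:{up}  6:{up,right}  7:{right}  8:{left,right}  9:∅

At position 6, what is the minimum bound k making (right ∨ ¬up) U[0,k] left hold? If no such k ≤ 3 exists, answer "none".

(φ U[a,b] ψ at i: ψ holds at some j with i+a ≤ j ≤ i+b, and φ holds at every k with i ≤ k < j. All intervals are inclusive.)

Need earliest j ≥ 6 with left, and (right ∨ ¬up) at every k in [6,j-1].
  j=6: rhs fails.
  j=7: rhs fails.
  j=8: rhs holds; lhs holds on [6,7]. k = 2.

2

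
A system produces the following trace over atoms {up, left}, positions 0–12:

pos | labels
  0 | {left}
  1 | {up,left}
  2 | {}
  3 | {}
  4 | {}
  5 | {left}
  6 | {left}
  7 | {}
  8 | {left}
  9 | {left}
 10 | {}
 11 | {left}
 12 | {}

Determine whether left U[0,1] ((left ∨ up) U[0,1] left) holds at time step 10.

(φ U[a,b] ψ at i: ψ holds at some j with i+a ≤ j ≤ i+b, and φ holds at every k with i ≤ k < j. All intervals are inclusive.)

Need some j in [10,11] with ((left ∨ up) U[0,1] left), and left at every k in [10,j-1].
  j=10: ((left ∨ up) U[0,1] left) — fails.
  j=11: ((left ∨ up) U[0,1] left) holds, but left fails at k=10 → not this j.
No j in the window works → until fails.

No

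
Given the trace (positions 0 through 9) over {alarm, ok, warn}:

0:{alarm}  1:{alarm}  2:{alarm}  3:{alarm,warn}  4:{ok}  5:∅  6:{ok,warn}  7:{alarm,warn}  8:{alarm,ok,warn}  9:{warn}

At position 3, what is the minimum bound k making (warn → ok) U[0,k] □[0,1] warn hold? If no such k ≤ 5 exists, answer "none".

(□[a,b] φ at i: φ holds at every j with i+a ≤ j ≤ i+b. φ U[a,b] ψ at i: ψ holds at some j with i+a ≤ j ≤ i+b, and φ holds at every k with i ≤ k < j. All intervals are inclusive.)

none

Need earliest j ≥ 3 with □[0,1] warn, and (warn → ok) at every k in [3,j-1].
  j=3: rhs fails.
  j=4: rhs fails.
  j=5: rhs fails.
  j=6: rhs holds but lhs fails at k=3.
  j=7: rhs holds but lhs fails at k=3.
  j=8: rhs holds but lhs fails at k=3.
No witness within the range → none.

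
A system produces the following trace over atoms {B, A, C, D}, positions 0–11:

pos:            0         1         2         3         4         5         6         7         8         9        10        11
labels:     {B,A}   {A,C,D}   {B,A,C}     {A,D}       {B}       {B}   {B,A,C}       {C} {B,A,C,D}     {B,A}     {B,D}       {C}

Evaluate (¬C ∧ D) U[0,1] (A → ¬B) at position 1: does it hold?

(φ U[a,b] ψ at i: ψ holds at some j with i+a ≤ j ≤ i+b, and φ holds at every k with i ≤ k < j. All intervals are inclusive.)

Need some j in [1,2] with (A → ¬B), and (¬C ∧ D) at every k in [1,j-1].
  j=1: (A → ¬B) holds; no prefix to check → satisfied.

True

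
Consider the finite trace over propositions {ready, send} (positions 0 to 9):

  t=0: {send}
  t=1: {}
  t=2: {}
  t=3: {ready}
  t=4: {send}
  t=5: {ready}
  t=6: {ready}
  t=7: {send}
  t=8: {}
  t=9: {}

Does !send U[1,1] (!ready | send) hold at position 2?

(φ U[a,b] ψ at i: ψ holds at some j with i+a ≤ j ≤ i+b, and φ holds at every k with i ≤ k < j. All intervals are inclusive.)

Need some j in [3,3] with (!ready | send), and !send at every k in [2,j-1].
  j=3: (!ready | send) false.
No j in the window works → until fails.

False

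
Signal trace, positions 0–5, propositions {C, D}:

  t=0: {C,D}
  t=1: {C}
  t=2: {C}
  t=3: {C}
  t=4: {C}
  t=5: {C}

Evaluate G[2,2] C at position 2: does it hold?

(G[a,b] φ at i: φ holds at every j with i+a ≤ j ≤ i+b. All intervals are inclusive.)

Check C at every j in [4,4]:
  j=4: true
All positions satisfy it → formula holds.

True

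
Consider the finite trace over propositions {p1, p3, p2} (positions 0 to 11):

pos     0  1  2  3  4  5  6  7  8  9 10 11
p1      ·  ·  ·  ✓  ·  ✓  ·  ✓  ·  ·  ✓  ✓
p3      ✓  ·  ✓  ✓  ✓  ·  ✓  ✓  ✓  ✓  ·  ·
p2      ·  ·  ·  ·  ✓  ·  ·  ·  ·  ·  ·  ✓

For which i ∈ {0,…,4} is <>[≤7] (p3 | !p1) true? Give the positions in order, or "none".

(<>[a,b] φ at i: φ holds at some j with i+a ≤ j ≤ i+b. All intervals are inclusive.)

Evaluate at each i in [0,4]:
  i=0: ✓ (witness j=0)
  i=1: ✓ (witness j=1)
  i=2: ✓ (witness j=2)
  i=3: ✓ (witness j=3)
  i=4: ✓ (witness j=4)

0, 1, 2, 3, 4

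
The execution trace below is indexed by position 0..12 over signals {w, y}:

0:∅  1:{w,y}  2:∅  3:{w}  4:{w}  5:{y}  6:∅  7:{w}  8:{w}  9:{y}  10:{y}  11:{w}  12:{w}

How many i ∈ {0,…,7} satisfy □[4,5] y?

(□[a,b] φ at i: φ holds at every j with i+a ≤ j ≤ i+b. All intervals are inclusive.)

1

Evaluate at each i in [0,7]:
  i=0: ✗ (fails at j=4)
  i=1: ✗ (fails at j=6)
  i=2: ✗ (fails at j=6)
  i=3: ✗ (fails at j=7)
  i=4: ✗ (fails at j=8)
  i=5: ✓ (all of [9,10])
  i=6: ✗ (fails at j=11)
  i=7: ✗ (fails at j=11)
Positions where it holds: {5} → 1.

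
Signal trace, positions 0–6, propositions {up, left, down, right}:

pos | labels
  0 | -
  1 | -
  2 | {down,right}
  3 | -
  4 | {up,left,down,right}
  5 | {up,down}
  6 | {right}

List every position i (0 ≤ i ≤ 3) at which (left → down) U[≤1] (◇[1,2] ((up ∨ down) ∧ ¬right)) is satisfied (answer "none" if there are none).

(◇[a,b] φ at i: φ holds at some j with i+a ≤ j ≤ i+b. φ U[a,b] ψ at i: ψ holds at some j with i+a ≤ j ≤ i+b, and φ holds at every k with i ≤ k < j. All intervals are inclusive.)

2, 3

Evaluate at each i in [0,3]:
  i=0: ✗ (no rhs in [0,1])
  i=1: ✗ (no rhs in [1,2])
  i=2: ✓ (rhs at j=3; lhs holds on [2,2])
  i=3: ✓ (rhs at j=3)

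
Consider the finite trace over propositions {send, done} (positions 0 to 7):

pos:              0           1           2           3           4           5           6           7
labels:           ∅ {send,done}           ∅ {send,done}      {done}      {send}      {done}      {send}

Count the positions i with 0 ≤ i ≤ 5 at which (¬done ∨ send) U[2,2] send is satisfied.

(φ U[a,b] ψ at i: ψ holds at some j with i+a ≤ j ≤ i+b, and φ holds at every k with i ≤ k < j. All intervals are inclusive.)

Evaluate at each i in [0,5]:
  i=0: ✗ (no rhs in [2,2])
  i=1: ✓ (rhs at j=3; lhs holds on [1,2])
  i=2: ✗ (no rhs in [4,4])
  i=3: ✗ (lhs fails at k=4 before rhs at j=5)
  i=4: ✗ (no rhs in [6,6])
  i=5: ✗ (lhs fails at k=6 before rhs at j=7)
Positions where it holds: {1} → 1.

1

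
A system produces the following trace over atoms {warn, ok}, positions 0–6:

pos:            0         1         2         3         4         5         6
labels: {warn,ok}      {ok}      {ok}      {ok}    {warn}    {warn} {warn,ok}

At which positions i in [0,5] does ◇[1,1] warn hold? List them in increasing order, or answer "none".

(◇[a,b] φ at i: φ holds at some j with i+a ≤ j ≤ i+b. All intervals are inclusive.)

3, 4, 5

Evaluate at each i in [0,5]:
  i=0: ✗ (none in [1,1])
  i=1: ✗ (none in [2,2])
  i=2: ✗ (none in [3,3])
  i=3: ✓ (witness j=4)
  i=4: ✓ (witness j=5)
  i=5: ✓ (witness j=6)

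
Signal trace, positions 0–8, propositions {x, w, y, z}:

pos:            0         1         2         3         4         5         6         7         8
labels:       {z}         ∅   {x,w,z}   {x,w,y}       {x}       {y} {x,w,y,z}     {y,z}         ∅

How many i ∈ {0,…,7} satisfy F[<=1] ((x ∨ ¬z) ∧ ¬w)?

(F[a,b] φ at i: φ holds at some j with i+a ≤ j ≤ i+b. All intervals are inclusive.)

Evaluate at each i in [0,7]:
  i=0: ✓ (witness j=1)
  i=1: ✓ (witness j=1)
  i=2: ✗ (none in [2,3])
  i=3: ✓ (witness j=4)
  i=4: ✓ (witness j=4)
  i=5: ✓ (witness j=5)
  i=6: ✗ (none in [6,7])
  i=7: ✓ (witness j=8)
Positions where it holds: {0, 1, 3, 4, 5, 7} → 6.

6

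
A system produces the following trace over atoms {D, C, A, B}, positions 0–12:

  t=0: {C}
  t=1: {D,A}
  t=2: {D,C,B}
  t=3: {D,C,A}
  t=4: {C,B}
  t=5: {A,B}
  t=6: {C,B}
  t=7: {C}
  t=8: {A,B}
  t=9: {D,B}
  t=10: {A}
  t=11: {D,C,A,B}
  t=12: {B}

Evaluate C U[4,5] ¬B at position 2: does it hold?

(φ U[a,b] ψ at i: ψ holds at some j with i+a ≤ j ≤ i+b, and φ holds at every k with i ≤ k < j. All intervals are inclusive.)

Does not hold

Need some j in [6,7] with ¬B, and C at every k in [2,j-1].
  j=6: ¬B false.
  j=7: ¬B holds, but C fails at k=5 → not this j.
No j in the window works → until fails.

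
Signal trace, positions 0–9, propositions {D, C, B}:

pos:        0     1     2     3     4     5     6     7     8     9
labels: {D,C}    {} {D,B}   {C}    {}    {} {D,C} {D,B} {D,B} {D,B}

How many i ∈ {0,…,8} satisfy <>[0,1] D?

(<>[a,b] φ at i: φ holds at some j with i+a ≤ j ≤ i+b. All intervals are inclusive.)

Evaluate at each i in [0,8]:
  i=0: ✓ (witness j=0)
  i=1: ✓ (witness j=2)
  i=2: ✓ (witness j=2)
  i=3: ✗ (none in [3,4])
  i=4: ✗ (none in [4,5])
  i=5: ✓ (witness j=6)
  i=6: ✓ (witness j=6)
  i=7: ✓ (witness j=7)
  i=8: ✓ (witness j=8)
Positions where it holds: {0, 1, 2, 5, 6, 7, 8} → 7.

7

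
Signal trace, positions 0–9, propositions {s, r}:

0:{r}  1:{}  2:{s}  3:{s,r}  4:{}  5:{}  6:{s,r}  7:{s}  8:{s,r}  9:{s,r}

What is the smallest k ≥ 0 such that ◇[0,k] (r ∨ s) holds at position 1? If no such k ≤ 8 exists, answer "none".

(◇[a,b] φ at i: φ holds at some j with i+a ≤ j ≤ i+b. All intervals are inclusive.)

1

Scan j = 1,2,… for (r ∨ s):
  j=1: fails
  j=2: holds
First hit at j=2, so smallest k = 2-1 = 1.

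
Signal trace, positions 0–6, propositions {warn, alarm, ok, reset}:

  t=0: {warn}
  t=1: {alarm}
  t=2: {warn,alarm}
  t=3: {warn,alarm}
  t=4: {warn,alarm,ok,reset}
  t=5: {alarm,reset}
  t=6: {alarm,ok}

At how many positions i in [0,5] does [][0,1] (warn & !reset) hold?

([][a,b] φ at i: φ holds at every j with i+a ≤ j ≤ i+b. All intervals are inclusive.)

Evaluate at each i in [0,5]:
  i=0: ✗ (fails at j=1)
  i=1: ✗ (fails at j=1)
  i=2: ✓ (all of [2,3])
  i=3: ✗ (fails at j=4)
  i=4: ✗ (fails at j=4)
  i=5: ✗ (fails at j=5)
Positions where it holds: {2} → 1.

1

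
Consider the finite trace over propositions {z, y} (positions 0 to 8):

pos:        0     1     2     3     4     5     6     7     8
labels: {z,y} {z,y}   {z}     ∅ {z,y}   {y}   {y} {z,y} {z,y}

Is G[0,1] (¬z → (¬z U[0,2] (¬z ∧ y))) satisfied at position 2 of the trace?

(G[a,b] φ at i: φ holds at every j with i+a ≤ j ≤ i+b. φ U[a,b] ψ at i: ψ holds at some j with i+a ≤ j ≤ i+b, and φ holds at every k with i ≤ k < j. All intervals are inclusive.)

Check (¬z → (¬z U[0,2] (¬z ∧ y))) at every j in [2,3]:
  j=2: antecedent false → ✓
  j=3: antecedent true; consequent fails → ✗
Fails at j=3 → formula fails.

No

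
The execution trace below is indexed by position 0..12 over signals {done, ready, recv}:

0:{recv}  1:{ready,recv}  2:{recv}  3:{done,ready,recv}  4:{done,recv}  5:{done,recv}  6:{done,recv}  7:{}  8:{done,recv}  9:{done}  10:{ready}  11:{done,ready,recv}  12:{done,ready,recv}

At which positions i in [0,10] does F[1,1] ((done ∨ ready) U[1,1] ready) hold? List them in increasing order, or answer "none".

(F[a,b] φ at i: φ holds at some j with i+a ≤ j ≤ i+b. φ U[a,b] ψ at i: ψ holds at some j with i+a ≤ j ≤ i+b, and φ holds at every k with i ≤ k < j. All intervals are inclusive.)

8, 9, 10

Evaluate at each i in [0,10]:
  i=0: ✗ (none in [1,1])
  i=1: ✗ (none in [2,2])
  i=2: ✗ (none in [3,3])
  i=3: ✗ (none in [4,4])
  i=4: ✗ (none in [5,5])
  i=5: ✗ (none in [6,6])
  i=6: ✗ (none in [7,7])
  i=7: ✗ (none in [8,8])
  i=8: ✓ (witness j=9)
  i=9: ✓ (witness j=10)
  i=10: ✓ (witness j=11)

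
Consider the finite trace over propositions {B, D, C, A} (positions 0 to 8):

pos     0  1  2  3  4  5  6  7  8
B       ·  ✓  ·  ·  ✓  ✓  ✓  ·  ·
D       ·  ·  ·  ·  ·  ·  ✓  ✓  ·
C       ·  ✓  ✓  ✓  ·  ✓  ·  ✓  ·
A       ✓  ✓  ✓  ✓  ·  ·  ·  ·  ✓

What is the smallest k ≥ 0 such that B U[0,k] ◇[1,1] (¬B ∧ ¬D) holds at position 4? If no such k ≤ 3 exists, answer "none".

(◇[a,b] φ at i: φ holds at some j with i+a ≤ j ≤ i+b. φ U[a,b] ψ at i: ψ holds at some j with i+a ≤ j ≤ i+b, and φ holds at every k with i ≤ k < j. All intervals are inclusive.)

Need earliest j ≥ 4 with ◇[1,1] (¬B ∧ ¬D), and B at every k in [4,j-1].
  j=4: rhs fails.
  j=5: rhs fails.
  j=6: rhs fails.
  j=7: rhs holds; lhs holds on [4,6]. k = 3.

3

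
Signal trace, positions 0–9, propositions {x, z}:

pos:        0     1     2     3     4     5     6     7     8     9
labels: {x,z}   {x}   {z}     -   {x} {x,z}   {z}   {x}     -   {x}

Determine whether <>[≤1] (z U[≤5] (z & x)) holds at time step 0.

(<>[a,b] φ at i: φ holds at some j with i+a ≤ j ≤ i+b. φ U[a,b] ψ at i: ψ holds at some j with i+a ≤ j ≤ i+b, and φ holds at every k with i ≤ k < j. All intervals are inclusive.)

Holds

Check (z U[≤5] (z & x)) at each j in [0,1]:
  j=0: holds
  j=1: fails
Found at j=0 → formula holds.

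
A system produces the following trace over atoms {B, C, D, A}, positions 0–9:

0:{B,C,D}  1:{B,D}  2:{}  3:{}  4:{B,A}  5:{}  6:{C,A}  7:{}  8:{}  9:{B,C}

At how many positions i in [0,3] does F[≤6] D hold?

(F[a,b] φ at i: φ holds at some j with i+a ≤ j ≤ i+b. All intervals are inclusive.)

2

Evaluate at each i in [0,3]:
  i=0: ✓ (witness j=0)
  i=1: ✓ (witness j=1)
  i=2: ✗ (none in [2,8])
  i=3: ✗ (none in [3,9])
Positions where it holds: {0, 1} → 2.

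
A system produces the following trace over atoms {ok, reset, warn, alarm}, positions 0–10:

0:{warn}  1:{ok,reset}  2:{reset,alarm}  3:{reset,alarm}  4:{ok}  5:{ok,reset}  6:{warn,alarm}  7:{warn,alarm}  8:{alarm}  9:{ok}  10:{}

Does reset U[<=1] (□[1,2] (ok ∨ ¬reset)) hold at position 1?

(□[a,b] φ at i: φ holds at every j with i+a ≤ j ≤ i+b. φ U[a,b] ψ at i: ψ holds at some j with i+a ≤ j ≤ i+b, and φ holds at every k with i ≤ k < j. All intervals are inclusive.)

No

Need some j in [1,2] with □[1,2] (ok ∨ ¬reset), and reset at every k in [1,j-1].
  j=1: □[1,2] (ok ∨ ¬reset) — fails at 2.
  j=2: □[1,2] (ok ∨ ¬reset) — fails at 3.
No j in the window works → until fails.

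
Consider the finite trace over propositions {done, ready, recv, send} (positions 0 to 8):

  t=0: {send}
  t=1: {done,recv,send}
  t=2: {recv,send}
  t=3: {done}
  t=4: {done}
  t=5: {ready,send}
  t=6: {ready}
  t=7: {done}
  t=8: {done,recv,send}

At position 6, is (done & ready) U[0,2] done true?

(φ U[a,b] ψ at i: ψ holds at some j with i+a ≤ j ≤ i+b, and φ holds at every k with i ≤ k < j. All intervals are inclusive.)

Does not hold

Need some j in [6,8] with done, and (done & ready) at every k in [6,j-1].
  j=6: done false.
  j=7: done holds, but (done & ready) fails at k=6 → not this j.
  j=8: done holds, but (done & ready) fails at k=6 → not this j.
No j in the window works → until fails.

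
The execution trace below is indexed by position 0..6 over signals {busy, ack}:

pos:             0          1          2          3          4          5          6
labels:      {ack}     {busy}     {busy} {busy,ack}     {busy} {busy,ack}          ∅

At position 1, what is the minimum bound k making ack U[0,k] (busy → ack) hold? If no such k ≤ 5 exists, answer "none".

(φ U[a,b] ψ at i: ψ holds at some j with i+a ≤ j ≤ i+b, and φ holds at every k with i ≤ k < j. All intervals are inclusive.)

Need earliest j ≥ 1 with (busy → ack), and ack at every k in [1,j-1].
  j=1: rhs fails.
  j=2: rhs fails.
  j=3: rhs holds but lhs fails at k=1.
  j=4: rhs fails.
  j=5: rhs holds but lhs fails at k=1.
  j=6: rhs holds but lhs fails at k=1.
No witness within the range → none.

none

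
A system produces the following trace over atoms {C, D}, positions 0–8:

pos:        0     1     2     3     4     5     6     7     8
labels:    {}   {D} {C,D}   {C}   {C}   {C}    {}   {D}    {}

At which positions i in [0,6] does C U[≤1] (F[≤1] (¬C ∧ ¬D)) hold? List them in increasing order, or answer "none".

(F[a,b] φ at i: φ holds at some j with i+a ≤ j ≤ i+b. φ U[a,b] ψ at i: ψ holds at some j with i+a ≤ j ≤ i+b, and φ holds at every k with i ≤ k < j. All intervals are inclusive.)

0, 4, 5, 6

Evaluate at each i in [0,6]:
  i=0: ✓ (rhs at j=0)
  i=1: ✗ (no rhs in [1,2])
  i=2: ✗ (no rhs in [2,3])
  i=3: ✗ (no rhs in [3,4])
  i=4: ✓ (rhs at j=5; lhs holds on [4,4])
  i=5: ✓ (rhs at j=5)
  i=6: ✓ (rhs at j=6)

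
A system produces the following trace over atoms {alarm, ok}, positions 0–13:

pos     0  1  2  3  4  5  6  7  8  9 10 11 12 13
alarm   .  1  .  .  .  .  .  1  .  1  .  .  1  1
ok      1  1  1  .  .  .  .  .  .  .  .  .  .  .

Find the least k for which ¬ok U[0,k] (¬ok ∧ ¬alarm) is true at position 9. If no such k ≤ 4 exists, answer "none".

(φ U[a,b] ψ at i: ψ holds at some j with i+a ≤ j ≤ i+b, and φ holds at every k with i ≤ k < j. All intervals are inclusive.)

Need earliest j ≥ 9 with (¬ok ∧ ¬alarm), and ¬ok at every k in [9,j-1].
  j=9: rhs fails.
  j=10: rhs holds; lhs holds on [9,9]. k = 1.

1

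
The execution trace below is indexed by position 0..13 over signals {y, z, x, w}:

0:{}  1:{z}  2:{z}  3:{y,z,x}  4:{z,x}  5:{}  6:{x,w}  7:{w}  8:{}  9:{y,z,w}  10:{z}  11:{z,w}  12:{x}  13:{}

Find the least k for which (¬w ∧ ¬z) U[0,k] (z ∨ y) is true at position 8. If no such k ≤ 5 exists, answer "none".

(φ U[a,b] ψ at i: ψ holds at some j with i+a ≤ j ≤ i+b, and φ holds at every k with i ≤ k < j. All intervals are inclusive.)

1

Need earliest j ≥ 8 with (z ∨ y), and (¬w ∧ ¬z) at every k in [8,j-1].
  j=8: rhs fails.
  j=9: rhs holds; lhs holds on [8,8]. k = 1.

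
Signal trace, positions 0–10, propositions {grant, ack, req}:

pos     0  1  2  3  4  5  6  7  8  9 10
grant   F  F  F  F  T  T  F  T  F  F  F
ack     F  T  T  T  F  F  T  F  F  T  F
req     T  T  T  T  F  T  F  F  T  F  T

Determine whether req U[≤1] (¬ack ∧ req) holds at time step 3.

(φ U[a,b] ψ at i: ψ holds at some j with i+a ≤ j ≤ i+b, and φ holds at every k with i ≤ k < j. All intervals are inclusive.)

Need some j in [3,4] with (¬ack ∧ req), and req at every k in [3,j-1].
  j=3: (¬ack ∧ req) false.
  j=4: (¬ack ∧ req) false.
No j in the window works → until fails.

No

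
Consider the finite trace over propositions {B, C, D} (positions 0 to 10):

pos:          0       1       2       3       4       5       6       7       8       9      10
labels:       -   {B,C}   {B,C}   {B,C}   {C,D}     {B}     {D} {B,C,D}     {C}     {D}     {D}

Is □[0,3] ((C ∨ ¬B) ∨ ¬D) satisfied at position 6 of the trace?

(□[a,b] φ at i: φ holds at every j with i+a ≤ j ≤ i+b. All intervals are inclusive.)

Check ((C ∨ ¬B) ∨ ¬D) at every j in [6,9]:
  j=6: true
  j=7: true
  j=8: true
  j=9: true
All positions satisfy it → formula holds.

True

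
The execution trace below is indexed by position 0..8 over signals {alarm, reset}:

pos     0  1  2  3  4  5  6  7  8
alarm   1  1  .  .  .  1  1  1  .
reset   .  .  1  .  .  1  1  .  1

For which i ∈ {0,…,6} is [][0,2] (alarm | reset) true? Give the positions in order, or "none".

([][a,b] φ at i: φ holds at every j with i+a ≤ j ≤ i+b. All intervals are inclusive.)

Evaluate at each i in [0,6]:
  i=0: ✓ (all of [0,2])
  i=1: ✗ (fails at j=3)
  i=2: ✗ (fails at j=3)
  i=3: ✗ (fails at j=3)
  i=4: ✗ (fails at j=4)
  i=5: ✓ (all of [5,7])
  i=6: ✓ (all of [6,8])

0, 5, 6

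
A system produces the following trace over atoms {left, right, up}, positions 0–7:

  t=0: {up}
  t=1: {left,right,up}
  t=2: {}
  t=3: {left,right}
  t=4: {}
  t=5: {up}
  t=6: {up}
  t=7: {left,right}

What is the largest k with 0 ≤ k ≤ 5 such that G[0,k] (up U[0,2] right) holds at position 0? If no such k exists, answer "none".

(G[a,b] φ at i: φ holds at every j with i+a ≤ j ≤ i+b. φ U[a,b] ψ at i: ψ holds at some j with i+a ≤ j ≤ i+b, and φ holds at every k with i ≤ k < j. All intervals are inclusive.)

1

(up U[0,2] right) must hold from j=0 onward; find where it first fails.
  j=0: holds
  j=1: holds
  j=2: fails
Holds on [0,1], so largest k = 1.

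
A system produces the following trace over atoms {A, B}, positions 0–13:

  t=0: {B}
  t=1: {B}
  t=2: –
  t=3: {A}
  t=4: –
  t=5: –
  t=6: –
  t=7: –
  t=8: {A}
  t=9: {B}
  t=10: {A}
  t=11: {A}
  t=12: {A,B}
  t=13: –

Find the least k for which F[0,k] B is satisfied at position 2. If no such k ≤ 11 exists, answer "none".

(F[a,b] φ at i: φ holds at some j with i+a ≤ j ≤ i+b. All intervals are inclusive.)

Scan j = 2,3,… for B:
  j=2: fails
  j=3: fails
  j=4: fails
  j=5: fails
  j=6: fails
  j=7: fails
  j=8: fails
  j=9: holds
First hit at j=9, so smallest k = 9-2 = 7.

7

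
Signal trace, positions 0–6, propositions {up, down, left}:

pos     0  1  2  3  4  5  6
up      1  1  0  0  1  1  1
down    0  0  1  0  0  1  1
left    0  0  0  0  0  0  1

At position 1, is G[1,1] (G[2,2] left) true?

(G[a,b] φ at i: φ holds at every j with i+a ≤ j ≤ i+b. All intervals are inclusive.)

Check G[2,2] left at every j in [2,2]:
  j=2: fails at 4
Fails at j=2 → formula fails.

Does not hold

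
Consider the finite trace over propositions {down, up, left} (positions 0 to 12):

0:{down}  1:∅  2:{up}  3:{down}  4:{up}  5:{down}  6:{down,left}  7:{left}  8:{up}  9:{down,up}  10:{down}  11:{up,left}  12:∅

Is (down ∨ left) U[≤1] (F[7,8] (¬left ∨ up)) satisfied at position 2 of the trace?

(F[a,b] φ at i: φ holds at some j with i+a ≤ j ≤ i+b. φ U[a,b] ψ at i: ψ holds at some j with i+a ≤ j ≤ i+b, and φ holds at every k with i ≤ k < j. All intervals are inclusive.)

Need some j in [2,3] with F[7,8] (¬left ∨ up), and (down ∨ left) at every k in [2,j-1].
  j=2: F[7,8] (¬left ∨ up) holds; no prefix to check → satisfied.

Holds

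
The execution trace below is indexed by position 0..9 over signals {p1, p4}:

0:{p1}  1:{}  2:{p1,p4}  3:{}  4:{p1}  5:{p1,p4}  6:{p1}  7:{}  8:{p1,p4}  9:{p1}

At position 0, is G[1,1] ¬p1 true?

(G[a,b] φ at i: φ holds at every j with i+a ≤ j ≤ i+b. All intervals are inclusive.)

Yes

Check ¬p1 at every j in [1,1]:
  j=1: true
All positions satisfy it → formula holds.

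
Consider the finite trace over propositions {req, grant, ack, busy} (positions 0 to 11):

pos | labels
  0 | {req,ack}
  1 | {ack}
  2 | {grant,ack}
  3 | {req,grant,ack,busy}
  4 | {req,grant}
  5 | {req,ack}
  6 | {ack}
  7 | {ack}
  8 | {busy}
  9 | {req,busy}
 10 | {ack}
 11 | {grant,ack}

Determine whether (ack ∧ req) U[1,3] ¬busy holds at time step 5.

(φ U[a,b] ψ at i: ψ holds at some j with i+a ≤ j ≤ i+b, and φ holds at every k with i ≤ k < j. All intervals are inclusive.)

Holds

Need some j in [6,8] with ¬busy, and (ack ∧ req) at every k in [5,j-1].
  j=6: ¬busy holds; (ack ∧ req) holds at every k in [5,5] → satisfied.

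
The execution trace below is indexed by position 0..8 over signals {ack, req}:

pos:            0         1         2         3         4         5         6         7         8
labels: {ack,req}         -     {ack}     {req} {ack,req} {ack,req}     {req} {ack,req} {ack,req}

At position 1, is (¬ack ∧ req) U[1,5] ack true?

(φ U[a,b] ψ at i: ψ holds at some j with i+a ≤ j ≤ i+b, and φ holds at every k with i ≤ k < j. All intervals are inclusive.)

No

Need some j in [2,6] with ack, and (¬ack ∧ req) at every k in [1,j-1].
  j=2: ack holds, but (¬ack ∧ req) fails at k=1 → not this j.
  j=3: ack false.
  j=4: ack holds, but (¬ack ∧ req) fails at k=1 → not this j.
  j=5: ack holds, but (¬ack ∧ req) fails at k=1 → not this j.
  j=6: ack false.
No j in the window works → until fails.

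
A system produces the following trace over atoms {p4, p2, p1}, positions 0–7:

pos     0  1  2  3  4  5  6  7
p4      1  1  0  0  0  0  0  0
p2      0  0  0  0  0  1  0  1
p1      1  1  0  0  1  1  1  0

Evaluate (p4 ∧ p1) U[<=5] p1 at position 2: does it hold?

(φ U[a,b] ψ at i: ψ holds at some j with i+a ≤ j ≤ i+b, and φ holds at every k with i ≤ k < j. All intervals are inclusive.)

No

Need some j in [2,7] with p1, and (p4 ∧ p1) at every k in [2,j-1].
  j=2: p1 false.
  j=3: p1 false.
  j=4: p1 holds, but (p4 ∧ p1) fails at k=2 → not this j.
  j=5: p1 holds, but (p4 ∧ p1) fails at k=2 → not this j.
  j=6: p1 holds, but (p4 ∧ p1) fails at k=2 → not this j.
  j=7: p1 false.
No j in the window works → until fails.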